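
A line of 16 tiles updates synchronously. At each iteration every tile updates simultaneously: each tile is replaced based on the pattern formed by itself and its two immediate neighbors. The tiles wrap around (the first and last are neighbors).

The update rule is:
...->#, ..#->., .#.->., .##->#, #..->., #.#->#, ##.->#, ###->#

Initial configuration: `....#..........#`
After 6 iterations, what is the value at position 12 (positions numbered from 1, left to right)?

.##...########..
.##.#.########.#
####.##########.
################
################  (fixed point — unchanged through iteration 6)
position 12 holds #

#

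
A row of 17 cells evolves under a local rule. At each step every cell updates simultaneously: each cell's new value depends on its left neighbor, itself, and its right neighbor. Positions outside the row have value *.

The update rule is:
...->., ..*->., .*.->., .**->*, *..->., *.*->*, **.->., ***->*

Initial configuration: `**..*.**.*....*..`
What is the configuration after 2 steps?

*....**.*........
.....*.*.........

.....*.*.........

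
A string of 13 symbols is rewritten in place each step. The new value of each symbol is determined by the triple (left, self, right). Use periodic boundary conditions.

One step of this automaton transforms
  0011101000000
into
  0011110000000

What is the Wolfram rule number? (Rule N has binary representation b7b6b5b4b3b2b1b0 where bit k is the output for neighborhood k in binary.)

position 3: 111 → 1  (bit 7 = 1)
position 4: 110 → 1  (bit 6 = 1)
position 5: 101 → 1  (bit 5 = 1)
position 7: 100 → 0  (bit 4 = 0)
position 2: 011 → 1  (bit 3 = 1)
position 6: 010 → 0  (bit 2 = 0)
position 1: 001 → 0  (bit 1 = 0)
position 0: 000 → 0  (bit 0 = 0)
bits b7..b0 = 11101000 = 232

232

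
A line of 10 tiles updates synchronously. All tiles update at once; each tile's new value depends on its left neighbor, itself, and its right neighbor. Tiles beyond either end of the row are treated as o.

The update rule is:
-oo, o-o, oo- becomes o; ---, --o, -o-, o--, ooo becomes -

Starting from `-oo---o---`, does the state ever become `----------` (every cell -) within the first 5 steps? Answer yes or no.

ooo-------
--o-------
----------
all cells are - at step 3

yes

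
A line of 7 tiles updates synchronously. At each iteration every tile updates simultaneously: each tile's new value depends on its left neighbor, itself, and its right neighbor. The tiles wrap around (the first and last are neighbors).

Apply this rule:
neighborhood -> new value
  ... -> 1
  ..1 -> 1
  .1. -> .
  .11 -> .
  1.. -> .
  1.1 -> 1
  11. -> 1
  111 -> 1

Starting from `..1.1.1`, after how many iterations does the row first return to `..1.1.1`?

iteration 1: .1.1.1.
iteration 2: 1.1.1..
iteration 3: .1.1..1
iteration 4: 1.1..1.
iteration 5: .1..1.1
iteration 6: 1..1.1.
iteration 7: ..1.1.1

7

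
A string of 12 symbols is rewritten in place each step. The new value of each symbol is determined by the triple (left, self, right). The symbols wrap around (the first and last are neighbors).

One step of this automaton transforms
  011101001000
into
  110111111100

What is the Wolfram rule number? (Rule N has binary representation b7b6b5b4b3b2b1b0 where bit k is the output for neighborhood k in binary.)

position 2: 111 → 0  (bit 7 = 0)
position 3: 110 → 1  (bit 6 = 1)
position 4: 101 → 1  (bit 5 = 1)
position 6: 100 → 1  (bit 4 = 1)
position 1: 011 → 1  (bit 3 = 1)
position 5: 010 → 1  (bit 2 = 1)
position 0: 001 → 1  (bit 1 = 1)
position 10: 000 → 0  (bit 0 = 0)
bits b7..b0 = 01111110 = 126

126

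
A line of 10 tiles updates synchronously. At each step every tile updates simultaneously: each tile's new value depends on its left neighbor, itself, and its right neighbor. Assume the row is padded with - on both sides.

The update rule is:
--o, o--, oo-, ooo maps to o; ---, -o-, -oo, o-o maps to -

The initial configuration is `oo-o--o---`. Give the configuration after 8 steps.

------o-o-

-o--oo-o--
o-oo-o--o-
---o--oo-o
--o-oo-o--
-o---o--o-
o-o-o-oo-o
-------o--
------o-o-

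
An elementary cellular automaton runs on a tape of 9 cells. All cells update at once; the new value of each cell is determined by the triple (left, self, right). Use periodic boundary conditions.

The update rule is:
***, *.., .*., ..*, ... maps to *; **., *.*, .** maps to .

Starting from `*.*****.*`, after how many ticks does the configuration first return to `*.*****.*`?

...***...
***.*.***
**..*..**
*.*****.*

4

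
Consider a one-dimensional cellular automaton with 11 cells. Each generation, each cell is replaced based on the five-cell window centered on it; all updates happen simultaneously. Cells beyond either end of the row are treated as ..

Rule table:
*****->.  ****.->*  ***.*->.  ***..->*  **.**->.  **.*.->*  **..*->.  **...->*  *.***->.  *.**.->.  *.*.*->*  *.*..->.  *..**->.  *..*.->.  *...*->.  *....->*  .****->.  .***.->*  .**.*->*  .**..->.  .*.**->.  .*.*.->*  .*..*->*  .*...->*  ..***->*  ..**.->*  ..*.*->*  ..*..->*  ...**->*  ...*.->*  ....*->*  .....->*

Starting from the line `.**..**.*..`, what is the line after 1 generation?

**...***.**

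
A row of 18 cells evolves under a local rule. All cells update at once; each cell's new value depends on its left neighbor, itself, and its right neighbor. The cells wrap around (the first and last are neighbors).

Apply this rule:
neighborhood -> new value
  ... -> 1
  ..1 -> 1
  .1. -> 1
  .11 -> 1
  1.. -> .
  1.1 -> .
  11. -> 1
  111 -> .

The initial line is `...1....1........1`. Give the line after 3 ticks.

.1.1.1.11.1.111111

tick 1: .111.1111.11111111
tick 2: .1.1.1..1.1......1
tick 3: .1.1.1.11.1.111111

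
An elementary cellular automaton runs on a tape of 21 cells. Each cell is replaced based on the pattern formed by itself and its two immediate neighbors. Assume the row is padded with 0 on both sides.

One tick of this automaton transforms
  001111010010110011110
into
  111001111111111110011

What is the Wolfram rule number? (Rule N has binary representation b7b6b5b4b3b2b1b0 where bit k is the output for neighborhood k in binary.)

127

position 3: 111 → 0  (bit 7 = 0)
position 5: 110 → 1  (bit 6 = 1)
position 6: 101 → 1  (bit 5 = 1)
position 8: 100 → 1  (bit 4 = 1)
position 2: 011 → 1  (bit 3 = 1)
position 7: 010 → 1  (bit 2 = 1)
position 1: 001 → 1  (bit 1 = 1)
position 0: 000 → 1  (bit 0 = 1)
bits b7..b0 = 01111111 = 127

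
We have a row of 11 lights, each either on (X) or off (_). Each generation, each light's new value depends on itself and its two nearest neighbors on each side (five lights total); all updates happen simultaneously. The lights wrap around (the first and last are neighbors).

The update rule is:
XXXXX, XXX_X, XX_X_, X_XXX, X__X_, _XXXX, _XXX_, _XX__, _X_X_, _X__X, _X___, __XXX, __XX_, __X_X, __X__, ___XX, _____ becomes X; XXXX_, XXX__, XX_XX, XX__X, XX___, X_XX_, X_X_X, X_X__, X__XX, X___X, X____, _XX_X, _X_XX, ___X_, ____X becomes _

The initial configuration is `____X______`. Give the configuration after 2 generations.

XX__XX_XXXX
____X__XXXX

____X__XXXX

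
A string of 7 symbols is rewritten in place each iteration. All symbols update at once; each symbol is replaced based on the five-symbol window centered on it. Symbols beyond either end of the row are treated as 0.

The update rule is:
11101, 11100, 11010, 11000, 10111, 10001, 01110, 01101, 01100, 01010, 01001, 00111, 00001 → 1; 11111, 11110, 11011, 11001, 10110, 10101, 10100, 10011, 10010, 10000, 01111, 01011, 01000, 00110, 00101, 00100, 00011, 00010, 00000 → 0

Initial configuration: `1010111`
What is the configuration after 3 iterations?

0100111
0010111
1000111

1000111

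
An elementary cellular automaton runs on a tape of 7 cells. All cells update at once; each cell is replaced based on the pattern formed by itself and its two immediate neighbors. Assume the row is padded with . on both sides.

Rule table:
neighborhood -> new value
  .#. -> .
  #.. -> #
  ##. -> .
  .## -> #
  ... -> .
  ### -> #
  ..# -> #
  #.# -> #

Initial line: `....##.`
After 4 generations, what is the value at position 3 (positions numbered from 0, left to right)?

...##.#
..##.#.
.##.#.#
##.#.#.
position 3 holds #

#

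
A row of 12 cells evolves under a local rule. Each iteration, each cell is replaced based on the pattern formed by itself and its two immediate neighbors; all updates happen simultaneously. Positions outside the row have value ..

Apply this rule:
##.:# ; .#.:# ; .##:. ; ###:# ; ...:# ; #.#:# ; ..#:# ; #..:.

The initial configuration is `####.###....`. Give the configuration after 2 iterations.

.####.##.###
#.####.##.##

#.####.##.##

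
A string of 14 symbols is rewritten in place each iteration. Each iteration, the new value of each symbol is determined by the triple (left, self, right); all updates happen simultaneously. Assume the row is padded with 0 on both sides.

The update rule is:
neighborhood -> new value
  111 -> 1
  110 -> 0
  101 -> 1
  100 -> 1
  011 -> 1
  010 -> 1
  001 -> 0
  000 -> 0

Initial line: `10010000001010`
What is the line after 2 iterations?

11011000001111
10110100001110

10110100001110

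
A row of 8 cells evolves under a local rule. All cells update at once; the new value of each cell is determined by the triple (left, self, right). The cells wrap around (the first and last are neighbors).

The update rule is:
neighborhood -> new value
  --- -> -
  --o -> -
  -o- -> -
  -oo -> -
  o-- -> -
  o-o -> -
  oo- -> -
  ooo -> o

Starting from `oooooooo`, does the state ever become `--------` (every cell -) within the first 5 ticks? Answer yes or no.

oooooooo  (fixed point — unchanged through tick 5)
tick 5 is oooooooo, still not uniform -

no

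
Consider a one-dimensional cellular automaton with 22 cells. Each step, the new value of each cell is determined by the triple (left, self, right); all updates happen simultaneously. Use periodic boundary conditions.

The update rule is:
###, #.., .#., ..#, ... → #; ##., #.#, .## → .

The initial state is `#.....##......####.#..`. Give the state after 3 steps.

####......##.####....#

######..######.##..###
#####.##.####....##.##
####......##.####....#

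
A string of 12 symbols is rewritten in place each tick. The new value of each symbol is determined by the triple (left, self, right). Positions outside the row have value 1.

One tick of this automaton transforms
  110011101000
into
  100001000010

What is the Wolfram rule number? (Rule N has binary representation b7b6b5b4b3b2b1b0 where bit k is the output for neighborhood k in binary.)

position 0: 111 → 1  (bit 7 = 1)
position 1: 110 → 0  (bit 6 = 0)
position 7: 101 → 0  (bit 5 = 0)
position 2: 100 → 0  (bit 4 = 0)
position 4: 011 → 0  (bit 3 = 0)
position 8: 010 → 0  (bit 2 = 0)
position 3: 001 → 0  (bit 1 = 0)
position 10: 000 → 1  (bit 0 = 1)
bits b7..b0 = 10000001 = 129

129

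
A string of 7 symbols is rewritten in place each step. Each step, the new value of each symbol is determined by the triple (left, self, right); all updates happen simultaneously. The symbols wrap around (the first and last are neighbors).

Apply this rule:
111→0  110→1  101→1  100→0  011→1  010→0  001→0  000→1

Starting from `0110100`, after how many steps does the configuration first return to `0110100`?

step 1: 0111001
step 2: 1101000
step 3: 1110010
step 4: 1010001
step 5: 1100101
step 6: 0100011
step 7: 1001011
step 8: 1000110
step 9: 0010111
step 10: 0001101
step 11: 0101110
step 12: 0011010
step 13: 1011100
step 14: 0110100

14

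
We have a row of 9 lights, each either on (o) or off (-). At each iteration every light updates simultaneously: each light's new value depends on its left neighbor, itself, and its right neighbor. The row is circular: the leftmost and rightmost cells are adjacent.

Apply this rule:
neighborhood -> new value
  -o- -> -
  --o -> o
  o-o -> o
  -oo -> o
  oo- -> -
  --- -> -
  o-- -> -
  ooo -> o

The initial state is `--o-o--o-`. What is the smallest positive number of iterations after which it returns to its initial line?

9

-o-o--o--
o-o--o---
-o--o---o
o--o---o-
--o---o-o
-o---o-o-
o---o-o--
---o-o--o
--o-o--o-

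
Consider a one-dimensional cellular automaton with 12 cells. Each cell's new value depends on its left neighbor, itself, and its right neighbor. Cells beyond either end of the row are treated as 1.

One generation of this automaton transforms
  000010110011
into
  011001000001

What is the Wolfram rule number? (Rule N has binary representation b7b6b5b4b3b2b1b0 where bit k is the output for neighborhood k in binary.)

161

position 11: 111 → 1  (bit 7 = 1)
position 7: 110 → 0  (bit 6 = 0)
position 5: 101 → 1  (bit 5 = 1)
position 0: 100 → 0  (bit 4 = 0)
position 6: 011 → 0  (bit 3 = 0)
position 4: 010 → 0  (bit 2 = 0)
position 3: 001 → 0  (bit 1 = 0)
position 1: 000 → 1  (bit 0 = 1)
bits b7..b0 = 10100001 = 161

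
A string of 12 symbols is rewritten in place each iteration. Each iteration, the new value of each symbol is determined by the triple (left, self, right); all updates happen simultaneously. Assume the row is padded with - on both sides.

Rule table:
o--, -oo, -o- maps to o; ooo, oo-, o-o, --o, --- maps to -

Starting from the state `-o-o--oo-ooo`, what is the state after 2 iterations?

-o-o--oo-oo-

iteration 1: -o-oo-o--o--
iteration 2: -o-o--oo-oo-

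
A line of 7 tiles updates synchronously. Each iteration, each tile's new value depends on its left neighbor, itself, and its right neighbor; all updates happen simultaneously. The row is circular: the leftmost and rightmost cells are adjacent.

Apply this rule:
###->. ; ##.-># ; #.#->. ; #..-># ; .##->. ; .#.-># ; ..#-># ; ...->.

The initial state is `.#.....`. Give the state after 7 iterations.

##.####

iteration 1: ###....
iteration 2: ..##..#
iteration 3: ##.####
iteration 4: .#.....  (repeats iteration 0; period 4)
iteration 7: ##.####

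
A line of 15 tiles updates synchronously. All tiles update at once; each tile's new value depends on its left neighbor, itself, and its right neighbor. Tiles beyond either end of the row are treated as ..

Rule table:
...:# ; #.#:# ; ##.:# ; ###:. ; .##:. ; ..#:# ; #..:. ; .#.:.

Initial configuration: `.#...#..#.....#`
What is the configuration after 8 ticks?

.#.#..#.#.#..#.

#..##..#..####.
..#.#.#..#...#.
##.#.#..#..##..
.##.#..#..#.#.#
#.##..#..#.#.#.
.#.#.#..#.#.#..
#.#.#..#.#.#..#
.#.#..#.#.#..#.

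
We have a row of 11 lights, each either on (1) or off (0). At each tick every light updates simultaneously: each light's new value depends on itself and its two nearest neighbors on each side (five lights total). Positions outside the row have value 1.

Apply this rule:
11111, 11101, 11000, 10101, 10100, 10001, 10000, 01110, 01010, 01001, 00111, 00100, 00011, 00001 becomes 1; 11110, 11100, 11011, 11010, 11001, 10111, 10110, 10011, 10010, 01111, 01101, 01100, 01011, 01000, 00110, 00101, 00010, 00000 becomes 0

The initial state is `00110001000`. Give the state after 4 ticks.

00000001000

00001101011
11110001000
11001101011
00000001000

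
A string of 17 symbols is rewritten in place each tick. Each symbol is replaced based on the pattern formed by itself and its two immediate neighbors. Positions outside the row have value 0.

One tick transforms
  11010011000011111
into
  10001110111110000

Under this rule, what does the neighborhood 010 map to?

At position 3 the neighborhood is 010; the next row has 0 there.

0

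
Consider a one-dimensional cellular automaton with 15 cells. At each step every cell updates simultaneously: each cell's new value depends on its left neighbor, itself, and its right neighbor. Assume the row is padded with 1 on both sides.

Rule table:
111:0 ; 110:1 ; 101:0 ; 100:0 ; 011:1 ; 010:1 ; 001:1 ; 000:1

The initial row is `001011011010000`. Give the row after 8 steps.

011011011010101

011011011010111
011011011010100
011011011010101
011011011010101  (fixed point — unchanged through step 8)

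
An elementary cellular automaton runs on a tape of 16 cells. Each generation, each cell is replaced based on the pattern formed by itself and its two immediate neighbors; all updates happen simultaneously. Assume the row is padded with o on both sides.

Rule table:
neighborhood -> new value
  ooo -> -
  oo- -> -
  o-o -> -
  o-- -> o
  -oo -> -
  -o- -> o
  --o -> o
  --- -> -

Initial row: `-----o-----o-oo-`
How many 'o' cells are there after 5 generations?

o---ooo---oo----
-o-o---o-o--o--o
-o-oo-oo-oooooo-
-o--------------
-oo------------o
count of o: 3

3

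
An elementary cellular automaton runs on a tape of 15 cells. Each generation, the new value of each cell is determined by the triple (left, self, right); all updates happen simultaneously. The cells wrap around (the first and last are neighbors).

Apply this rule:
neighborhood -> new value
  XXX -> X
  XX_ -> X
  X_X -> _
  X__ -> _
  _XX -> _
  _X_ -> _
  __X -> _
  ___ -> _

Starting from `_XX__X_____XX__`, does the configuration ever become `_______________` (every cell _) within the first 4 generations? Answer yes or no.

yes

__X_________X__
_______________
all cells are _ at generation 2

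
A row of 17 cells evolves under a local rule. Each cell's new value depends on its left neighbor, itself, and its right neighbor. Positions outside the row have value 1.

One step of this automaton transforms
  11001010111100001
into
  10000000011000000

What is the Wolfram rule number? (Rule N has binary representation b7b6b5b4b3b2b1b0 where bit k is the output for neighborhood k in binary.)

128

position 0: 111 → 1  (bit 7 = 1)
position 1: 110 → 0  (bit 6 = 0)
position 5: 101 → 0  (bit 5 = 0)
position 2: 100 → 0  (bit 4 = 0)
position 8: 011 → 0  (bit 3 = 0)
position 4: 010 → 0  (bit 2 = 0)
position 3: 001 → 0  (bit 1 = 0)
position 13: 000 → 0  (bit 0 = 0)
bits b7..b0 = 10000000 = 128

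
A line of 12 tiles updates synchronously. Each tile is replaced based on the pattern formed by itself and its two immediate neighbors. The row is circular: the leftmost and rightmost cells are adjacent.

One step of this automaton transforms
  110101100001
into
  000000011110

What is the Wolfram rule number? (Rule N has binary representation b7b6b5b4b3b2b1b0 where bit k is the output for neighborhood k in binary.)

position 0: 111 → 0  (bit 7 = 0)
position 1: 110 → 0  (bit 6 = 0)
position 2: 101 → 0  (bit 5 = 0)
position 7: 100 → 1  (bit 4 = 1)
position 5: 011 → 0  (bit 3 = 0)
position 3: 010 → 0  (bit 2 = 0)
position 10: 001 → 1  (bit 1 = 1)
position 8: 000 → 1  (bit 0 = 1)
bits b7..b0 = 00010011 = 19

19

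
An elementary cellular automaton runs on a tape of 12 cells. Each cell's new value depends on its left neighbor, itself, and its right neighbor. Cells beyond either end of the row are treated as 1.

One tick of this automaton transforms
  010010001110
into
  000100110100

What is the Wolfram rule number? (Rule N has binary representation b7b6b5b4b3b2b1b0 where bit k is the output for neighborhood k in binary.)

position 9: 111 → 1  (bit 7 = 1)
position 10: 110 → 0  (bit 6 = 0)
position 0: 101 → 0  (bit 5 = 0)
position 2: 100 → 0  (bit 4 = 0)
position 8: 011 → 0  (bit 3 = 0)
position 1: 010 → 0  (bit 2 = 0)
position 3: 001 → 1  (bit 1 = 1)
position 6: 000 → 1  (bit 0 = 1)
bits b7..b0 = 10000011 = 131

131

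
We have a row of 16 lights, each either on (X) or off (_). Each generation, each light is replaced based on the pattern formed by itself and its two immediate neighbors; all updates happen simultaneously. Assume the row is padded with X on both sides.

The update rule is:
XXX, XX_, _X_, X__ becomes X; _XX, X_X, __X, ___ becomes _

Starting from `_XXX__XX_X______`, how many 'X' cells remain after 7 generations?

10

__XXX__X_XX_____
X__XXX_X__XX____
XX__XX_XX__XX___
XXX__X__XX__XX__
XXXX_XX__XX__XX_
XXXX__XX__XX__X_
XXXXX__XX__XX_X_
count of X: 10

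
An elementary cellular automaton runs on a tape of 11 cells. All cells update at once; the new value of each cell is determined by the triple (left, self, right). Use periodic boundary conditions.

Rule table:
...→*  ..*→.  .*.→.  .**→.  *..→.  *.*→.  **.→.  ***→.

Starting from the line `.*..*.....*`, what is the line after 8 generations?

*****.....*

generation 1: ......***..
generation 2: *****.....*
generation 3: ......***..  (repeats generation 1; period 2)
generation 8: *****.....*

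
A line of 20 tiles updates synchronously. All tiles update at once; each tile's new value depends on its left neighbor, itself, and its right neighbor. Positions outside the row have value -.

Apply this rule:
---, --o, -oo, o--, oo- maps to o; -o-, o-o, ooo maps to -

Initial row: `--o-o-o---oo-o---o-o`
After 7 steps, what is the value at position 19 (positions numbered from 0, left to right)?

step 1: oo-----ooooo--ooo---
step 2: oooooooo---oooo-oooo
step 3: o------ooooo--o-o--o
step 4: -ooooooo---ooo---oo-
step 5: oo-----ooooo-ooooooo
step 6: oooooooo---o-o-----o
step 7: o------oooo---ooooo-
position 19 holds -

-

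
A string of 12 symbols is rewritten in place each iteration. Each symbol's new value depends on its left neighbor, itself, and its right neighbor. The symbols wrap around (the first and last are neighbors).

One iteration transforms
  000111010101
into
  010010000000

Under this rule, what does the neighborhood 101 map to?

0

At position 6 the neighborhood is 101; the next row has 0 there.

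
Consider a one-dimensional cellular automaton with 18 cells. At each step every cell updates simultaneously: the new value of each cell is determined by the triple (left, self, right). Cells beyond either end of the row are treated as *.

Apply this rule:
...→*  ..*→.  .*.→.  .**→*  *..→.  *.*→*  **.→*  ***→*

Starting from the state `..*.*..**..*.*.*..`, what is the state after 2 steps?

.*...*.**.*..*..*.

...*...**...*.*...
.*...*.**.*..*..*.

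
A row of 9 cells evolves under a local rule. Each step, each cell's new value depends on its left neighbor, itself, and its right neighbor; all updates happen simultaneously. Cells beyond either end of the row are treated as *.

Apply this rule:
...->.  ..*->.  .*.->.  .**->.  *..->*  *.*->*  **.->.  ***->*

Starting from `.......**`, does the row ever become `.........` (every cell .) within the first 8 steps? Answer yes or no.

no

step 1: *.......*
step 2: .*.......
step 3: *.*......
step 4: .*.*.....
step 5: *.*.*....
step 6: .*.*.*...
step 7: *.*.*.*..
step 8: .*.*.*.*.
step 8 is .*.*.*.*., still not uniform .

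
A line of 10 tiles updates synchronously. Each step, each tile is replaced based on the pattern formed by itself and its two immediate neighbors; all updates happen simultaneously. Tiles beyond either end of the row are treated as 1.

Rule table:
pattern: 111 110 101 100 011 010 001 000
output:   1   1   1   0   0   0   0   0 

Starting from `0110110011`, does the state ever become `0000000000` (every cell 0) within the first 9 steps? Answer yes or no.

no

1011010001
1101100000
1110100000
1111000000
1111000000  (fixed point — unchanged through step 9)
step 9 is 1111000000, still not uniform 0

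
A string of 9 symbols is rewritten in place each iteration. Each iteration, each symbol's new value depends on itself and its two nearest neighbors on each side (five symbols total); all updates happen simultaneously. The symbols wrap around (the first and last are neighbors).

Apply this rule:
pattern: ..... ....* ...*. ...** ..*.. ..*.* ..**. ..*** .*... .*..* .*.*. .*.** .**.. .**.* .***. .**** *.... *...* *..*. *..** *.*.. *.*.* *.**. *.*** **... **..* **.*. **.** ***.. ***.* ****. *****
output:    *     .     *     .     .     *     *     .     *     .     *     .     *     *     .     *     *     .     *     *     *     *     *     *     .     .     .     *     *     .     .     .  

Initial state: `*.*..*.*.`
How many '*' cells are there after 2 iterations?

3

***.*****
...***...
count of *: 3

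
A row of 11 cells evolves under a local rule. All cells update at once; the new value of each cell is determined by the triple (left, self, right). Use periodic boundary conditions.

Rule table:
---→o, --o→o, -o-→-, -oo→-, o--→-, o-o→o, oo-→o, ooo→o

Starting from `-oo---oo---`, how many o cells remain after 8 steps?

step 1: o-o-oo-o-oo
step 2: oo-o-oo-o-o
step 3: ooo-o-oo-o-
step 4: -ooo-o-oo-o
step 5: o-ooo-o-oo-
step 6: -o-ooo-o-oo
step 7: o-o-ooo-o-o
step 8: oo-o-ooo-o-
count of o: 7

7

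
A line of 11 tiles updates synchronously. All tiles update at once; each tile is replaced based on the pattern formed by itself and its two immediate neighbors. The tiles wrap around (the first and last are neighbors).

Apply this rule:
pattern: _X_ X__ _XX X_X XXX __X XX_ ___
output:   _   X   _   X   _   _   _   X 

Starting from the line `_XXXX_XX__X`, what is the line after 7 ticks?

X____X__X__
_XXX__X__X_
____X__X__X
XXX__X__X__
___X__X__X_
XX__X__X__X
__X__X__X__

__X__X__X__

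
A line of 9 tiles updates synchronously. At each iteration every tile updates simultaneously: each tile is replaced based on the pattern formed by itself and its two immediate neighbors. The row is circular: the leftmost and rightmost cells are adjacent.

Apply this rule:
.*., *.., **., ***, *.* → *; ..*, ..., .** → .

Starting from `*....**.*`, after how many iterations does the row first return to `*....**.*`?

**....**.
.**....**
*.**....*
**.**....
.**.**...
..**.**..
...**.**.
....**.**
*....**.*

9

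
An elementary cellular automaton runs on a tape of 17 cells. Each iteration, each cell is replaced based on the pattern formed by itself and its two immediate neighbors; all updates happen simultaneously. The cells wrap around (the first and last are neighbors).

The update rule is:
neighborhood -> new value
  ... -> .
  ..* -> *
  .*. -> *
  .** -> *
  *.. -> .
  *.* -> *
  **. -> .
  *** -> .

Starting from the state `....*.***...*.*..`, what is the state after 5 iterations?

*......**.......*

iteration 1: ...****....****..
iteration 2: ..**......**.....
iteration 3: .**......**......
iteration 4: **......**.......
iteration 5: *......**.......*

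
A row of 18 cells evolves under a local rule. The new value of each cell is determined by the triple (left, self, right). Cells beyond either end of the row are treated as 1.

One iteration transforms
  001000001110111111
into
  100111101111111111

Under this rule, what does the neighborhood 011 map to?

1

At position 8 the neighborhood is 011; the next row has 1 there.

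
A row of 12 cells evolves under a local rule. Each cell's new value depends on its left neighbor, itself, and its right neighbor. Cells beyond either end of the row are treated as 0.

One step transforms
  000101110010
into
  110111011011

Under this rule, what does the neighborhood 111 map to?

At position 6 the neighborhood is 111; the next row has 0 there.

0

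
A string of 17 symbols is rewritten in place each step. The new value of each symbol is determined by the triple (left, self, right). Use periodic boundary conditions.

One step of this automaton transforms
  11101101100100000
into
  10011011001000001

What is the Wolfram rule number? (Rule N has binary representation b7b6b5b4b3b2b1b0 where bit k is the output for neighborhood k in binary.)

position 1: 111 → 0  (bit 7 = 0)
position 2: 110 → 0  (bit 6 = 0)
position 3: 101 → 1  (bit 5 = 1)
position 9: 100 → 0  (bit 4 = 0)
position 0: 011 → 1  (bit 3 = 1)
position 11: 010 → 0  (bit 2 = 0)
position 10: 001 → 1  (bit 1 = 1)
position 13: 000 → 0  (bit 0 = 0)
bits b7..b0 = 00101010 = 42

42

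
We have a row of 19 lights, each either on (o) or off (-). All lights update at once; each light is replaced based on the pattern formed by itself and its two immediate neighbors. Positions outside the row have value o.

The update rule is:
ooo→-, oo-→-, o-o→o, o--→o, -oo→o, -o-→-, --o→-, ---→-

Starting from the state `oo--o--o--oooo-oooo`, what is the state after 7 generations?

--o--o--o-o---oo---
o--o--o--o-o--o-o--
-o--o--o--o-o--o-o-
o-o--o--o--o-o--o-o
-o-o--o--o--o-o--oo
o-o-o--o--o--o-o-o-
-o-o-o--o--o--o-o-o

-o-o-o--o--o--o-o-o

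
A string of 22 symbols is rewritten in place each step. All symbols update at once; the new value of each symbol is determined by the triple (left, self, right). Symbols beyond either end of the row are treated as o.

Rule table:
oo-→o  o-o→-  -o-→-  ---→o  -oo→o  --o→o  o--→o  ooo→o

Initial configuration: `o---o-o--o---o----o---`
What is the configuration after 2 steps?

ooooooooo-ooo-oooo-ooo

oooo---oo-ooo-oooo-ooo
ooooooooo-ooo-oooo-ooo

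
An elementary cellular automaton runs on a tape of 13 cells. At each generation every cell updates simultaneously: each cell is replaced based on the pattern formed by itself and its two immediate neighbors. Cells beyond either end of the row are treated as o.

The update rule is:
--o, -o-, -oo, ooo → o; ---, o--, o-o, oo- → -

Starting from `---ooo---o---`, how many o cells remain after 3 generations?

--ooo---oo--o
-ooo---oo--oo
-oo---oo--ooo
count of o: 7

7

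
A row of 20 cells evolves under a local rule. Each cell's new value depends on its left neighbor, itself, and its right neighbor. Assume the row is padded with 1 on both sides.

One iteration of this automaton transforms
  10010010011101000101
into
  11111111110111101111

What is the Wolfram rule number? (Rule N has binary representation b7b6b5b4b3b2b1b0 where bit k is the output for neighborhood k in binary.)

126

position 10: 111 → 0  (bit 7 = 0)
position 0: 110 → 1  (bit 6 = 1)
position 12: 101 → 1  (bit 5 = 1)
position 1: 100 → 1  (bit 4 = 1)
position 9: 011 → 1  (bit 3 = 1)
position 3: 010 → 1  (bit 2 = 1)
position 2: 001 → 1  (bit 1 = 1)
position 15: 000 → 0  (bit 0 = 0)
bits b7..b0 = 01111110 = 126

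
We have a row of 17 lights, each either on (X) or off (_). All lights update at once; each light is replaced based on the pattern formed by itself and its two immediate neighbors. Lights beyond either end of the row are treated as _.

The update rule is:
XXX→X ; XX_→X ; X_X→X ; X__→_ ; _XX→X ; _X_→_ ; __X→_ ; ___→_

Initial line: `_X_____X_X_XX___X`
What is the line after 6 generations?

generation 1: ________X_XXX____
generation 2: _________XXXX____
generation 3: _________XXXX____  (fixed point — unchanged through generation 6)

_________XXXX____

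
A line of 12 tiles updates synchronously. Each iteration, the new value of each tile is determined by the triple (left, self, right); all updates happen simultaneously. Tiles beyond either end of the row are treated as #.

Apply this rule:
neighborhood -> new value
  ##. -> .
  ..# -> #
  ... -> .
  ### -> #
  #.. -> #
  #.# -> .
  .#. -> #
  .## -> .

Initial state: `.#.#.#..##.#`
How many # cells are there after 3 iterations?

8

.#.#.###....
.#.#..#.#..#
.#.####.###.
count of #: 8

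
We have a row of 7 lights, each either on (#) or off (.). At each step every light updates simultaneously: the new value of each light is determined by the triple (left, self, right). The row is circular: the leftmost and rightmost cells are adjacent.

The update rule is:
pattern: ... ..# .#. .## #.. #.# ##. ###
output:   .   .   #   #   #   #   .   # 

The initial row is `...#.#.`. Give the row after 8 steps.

.###.##

...####
#..###.
##.##.#
#.##.##
.##.###
##.###.
#.###.#
.###.##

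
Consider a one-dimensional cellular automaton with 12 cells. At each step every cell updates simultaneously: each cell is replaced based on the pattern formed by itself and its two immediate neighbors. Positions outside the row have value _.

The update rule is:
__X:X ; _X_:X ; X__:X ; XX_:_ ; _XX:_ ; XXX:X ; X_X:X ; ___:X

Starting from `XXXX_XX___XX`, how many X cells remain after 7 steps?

8

_XX_X__XXX__
X__XXXX_X_XX
XXX_XX_XXX__
_X_X__X_X_XX
XXXXXXXXXX__
_XXXXXXXX_XX
X_XXXXXX_X__
count of X: 8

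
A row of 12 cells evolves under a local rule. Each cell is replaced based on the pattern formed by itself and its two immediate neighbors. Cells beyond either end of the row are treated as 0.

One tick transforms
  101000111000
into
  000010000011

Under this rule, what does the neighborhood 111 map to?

At position 7 the neighborhood is 111; the next row has 0 there.

0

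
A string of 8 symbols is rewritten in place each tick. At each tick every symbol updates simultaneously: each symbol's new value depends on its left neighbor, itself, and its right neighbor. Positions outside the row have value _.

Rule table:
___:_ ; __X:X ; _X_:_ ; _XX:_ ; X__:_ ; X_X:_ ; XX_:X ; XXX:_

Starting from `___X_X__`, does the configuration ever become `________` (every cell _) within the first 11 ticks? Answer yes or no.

yes

__X_____
_X______
X_______
________
all cells are _ at tick 4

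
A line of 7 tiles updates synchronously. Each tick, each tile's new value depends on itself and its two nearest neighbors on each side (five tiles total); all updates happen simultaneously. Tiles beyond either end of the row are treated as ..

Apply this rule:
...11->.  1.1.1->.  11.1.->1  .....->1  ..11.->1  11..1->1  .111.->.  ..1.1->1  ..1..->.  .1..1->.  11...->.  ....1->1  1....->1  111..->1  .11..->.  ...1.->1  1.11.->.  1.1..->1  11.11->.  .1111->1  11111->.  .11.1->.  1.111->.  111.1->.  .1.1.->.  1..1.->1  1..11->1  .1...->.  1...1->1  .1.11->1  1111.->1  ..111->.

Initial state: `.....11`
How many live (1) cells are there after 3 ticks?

1

1111.1.
.11.11.
.1.....
count of 1: 1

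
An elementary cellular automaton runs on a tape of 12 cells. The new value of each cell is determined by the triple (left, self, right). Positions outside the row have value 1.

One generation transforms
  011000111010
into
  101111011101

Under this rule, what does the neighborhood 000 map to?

1

At position 4 the neighborhood is 000; the next row has 1 there.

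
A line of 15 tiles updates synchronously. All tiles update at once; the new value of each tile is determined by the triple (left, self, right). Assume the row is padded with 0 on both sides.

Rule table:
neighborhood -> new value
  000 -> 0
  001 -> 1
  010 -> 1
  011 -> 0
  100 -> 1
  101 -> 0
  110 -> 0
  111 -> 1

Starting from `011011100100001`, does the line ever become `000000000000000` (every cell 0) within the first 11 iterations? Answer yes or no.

no

100001011110011
110011001101100
001100110000010
010011001000111
111100111101010
011011011001011
100000000111000
110000001010100
001000011010110
011100100010001
101011110111011
iteration 11 is 101011110111011, still not uniform 0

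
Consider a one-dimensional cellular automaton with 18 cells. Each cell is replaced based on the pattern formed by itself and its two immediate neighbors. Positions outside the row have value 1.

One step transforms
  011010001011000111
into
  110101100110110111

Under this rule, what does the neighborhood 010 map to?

At position 4 the neighborhood is 010; the next row has 0 there.

0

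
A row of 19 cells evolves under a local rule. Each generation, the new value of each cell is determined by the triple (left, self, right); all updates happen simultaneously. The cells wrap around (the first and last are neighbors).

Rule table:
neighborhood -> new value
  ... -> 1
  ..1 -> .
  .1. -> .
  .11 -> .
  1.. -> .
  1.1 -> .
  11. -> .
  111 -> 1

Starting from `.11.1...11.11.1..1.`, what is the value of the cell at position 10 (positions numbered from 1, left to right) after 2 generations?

1

......1............
11111...11111111111
position 10 holds 1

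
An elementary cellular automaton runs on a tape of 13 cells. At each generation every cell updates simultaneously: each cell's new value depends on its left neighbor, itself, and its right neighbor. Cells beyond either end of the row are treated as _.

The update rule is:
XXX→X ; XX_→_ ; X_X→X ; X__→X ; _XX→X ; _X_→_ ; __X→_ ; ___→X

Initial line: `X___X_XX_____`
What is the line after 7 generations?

X__XXXX_X_X_X

_XX__XX_XXXXX
_X_X_X_XXXXX_
__X_X_XXXXX_X
X__X_XXXXX_X_
_X__XXXXX_X_X
__X_XXXX_X_X_
X__XXXX_X_X_X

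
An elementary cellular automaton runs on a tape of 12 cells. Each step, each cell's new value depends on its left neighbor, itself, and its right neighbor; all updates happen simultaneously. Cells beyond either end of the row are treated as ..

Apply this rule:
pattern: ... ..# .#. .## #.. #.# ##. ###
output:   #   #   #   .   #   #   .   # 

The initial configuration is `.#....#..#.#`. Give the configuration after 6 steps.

####.##.####

############
.##########.
#.########.#
##.######.##
..#.####.#..
####.##.####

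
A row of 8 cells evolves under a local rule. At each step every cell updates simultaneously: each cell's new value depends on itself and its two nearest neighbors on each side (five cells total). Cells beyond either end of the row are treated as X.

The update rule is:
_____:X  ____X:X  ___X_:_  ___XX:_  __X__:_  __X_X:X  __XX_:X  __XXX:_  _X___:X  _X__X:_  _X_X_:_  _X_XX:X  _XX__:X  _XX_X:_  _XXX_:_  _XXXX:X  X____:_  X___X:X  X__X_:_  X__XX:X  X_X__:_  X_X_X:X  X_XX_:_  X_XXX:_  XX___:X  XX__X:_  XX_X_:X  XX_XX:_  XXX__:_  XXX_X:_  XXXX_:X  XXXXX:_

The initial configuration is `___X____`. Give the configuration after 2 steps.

XX__X_X_
X___X_XX

X___X_XX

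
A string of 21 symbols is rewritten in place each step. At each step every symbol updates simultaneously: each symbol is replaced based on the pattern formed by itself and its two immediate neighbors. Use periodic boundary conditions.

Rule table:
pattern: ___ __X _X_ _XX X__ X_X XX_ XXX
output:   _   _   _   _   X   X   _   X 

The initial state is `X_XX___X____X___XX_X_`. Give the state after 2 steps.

step 1: _X__X___X____X____X_X
step 2: X_X__X___X____X____X_

X_X__X___X____X____X_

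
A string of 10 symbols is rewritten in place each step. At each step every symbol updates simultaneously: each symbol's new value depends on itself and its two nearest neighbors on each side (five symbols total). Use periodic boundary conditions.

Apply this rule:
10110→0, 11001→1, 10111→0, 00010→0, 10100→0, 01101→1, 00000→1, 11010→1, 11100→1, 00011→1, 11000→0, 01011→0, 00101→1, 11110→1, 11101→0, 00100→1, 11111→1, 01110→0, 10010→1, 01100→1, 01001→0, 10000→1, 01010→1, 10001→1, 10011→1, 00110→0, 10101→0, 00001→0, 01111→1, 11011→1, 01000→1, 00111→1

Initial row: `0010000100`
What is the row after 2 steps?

0011100111
1110111101

1110111101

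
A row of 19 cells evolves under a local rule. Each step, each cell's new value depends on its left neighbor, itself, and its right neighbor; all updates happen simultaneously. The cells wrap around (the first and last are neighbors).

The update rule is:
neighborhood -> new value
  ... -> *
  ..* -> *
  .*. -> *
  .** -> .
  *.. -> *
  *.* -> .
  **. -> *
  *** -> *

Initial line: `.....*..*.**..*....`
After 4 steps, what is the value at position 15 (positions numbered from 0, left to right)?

*

*********..********
***********.*******
***********..******
*************.*****
position 15 holds *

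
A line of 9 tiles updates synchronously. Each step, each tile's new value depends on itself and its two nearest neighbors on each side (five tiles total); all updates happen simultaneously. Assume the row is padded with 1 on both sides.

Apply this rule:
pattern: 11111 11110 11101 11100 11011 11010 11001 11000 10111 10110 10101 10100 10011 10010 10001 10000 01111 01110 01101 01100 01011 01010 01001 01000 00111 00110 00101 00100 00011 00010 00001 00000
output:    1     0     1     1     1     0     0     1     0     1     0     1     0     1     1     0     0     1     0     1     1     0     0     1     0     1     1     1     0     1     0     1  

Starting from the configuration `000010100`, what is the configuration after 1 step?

100110100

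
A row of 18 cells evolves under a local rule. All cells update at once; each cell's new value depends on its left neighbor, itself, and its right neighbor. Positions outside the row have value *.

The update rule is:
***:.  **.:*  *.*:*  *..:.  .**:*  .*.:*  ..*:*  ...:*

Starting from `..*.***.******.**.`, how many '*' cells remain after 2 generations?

.****.***....*****
**..***.*.****....
count of *: 10

10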